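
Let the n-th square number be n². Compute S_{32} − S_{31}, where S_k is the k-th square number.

n² − (n−1)² = 2n − 1, so 32² − 31² = 2·32 − 1 = 63.

63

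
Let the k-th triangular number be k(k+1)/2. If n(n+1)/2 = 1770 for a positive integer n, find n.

59

Set n(n+1)/2 = 1770, giving n² + n − 3540 = 0.
So n = (-1 + 119) / 2 = 118/2 = 59.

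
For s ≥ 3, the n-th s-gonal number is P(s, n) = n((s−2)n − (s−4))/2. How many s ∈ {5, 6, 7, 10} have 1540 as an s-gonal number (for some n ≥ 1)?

s = 5: P(5, 32) = 1520 and P(5, 33) = 1617; 1540 is not s-gonal.
s = 6: P(6, 28) = 1540. ✓
s = 7: P(7, 25) = 1525 and P(7, 26) = 1651; 1540 is not s-gonal.
s = 10: P(10, 20) = 1540. ✓
Hits: s ∈ {6, 10} → 2.

2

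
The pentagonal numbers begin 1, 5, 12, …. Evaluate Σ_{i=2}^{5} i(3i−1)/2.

74

Σ i(3i−1)/2 = (3Σi² − Σi) / 2 over i = 2..5.
Σi = 15 − 1 = 14 and Σi² = 55 − 1 = 54.
(3·54 − 1·14) / 2 = 148/2 = 74.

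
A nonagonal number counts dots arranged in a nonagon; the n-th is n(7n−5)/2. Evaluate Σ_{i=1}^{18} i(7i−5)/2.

6954

Σ i(7i−5)/2 = (7Σi² − 5Σi) / 2 over i = 1..18.
Σi = 171 and Σi² = 2109.
(7·2109 − 5·171) / 2 = 13908/2 = 6954.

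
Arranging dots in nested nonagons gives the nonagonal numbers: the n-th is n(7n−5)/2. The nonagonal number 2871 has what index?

29

Set n(7n−5)/2 = 2871, giving 7n² − 5n − 5742 = 0.
The discriminant is 25 + 56·2871 = 160801, and √160801 = 401.
So n = (5 + 401) / 14 = 406/14 = 29.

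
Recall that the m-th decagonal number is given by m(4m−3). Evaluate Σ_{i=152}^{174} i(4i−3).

2437149

Σ i(4i−3) = 4Σi² − 3Σi over i = 152..174.
Σi = 15225 − 11476 = 3749 and Σi² = 1771175 − 1159076 = 612099.
4·612099 − 3·3749 = 2437149.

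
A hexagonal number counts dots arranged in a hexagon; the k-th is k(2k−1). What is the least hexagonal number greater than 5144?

Solve n(2n−1) > 5144 for integer n.
The largest n with value ≤ 5144 is 50 (since 4950 ≤ 5144 < 5151), so the first above is n = 51, value 5151.

5151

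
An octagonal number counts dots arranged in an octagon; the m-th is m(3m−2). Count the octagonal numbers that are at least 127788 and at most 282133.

101

The n-th octagonal number is n(3n−2).
Smallest index with value ≥ 127788: n = 207 (giving 128133).
Largest index with value ≤ 282133: n = 307 (giving 282133).
Indices 207 through 307: 101 terms.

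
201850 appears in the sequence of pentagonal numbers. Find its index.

Set n(3n−1)/2 = 201850, giving 3n² − n − 403700 = 0.
So n = (1 + 2201) / 6 = 2202/6 = 367.

367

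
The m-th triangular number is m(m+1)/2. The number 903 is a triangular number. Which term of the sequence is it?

42

Set n(n+1)/2 = 903, giving n² + n − 1806 = 0.
The discriminant is 1 + 8·903 = 7225, and √7225 = 85.
So n = (-1 + 85) / 2 = 84/2 = 42.
Check: 42·43/2 = 903. ✓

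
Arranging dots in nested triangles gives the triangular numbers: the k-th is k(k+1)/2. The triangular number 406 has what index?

28

Set n(n+1)/2 = 406, giving n² + n − 812 = 0.
The discriminant is 1 + 8·406 = 3249, and √3249 = 57.
So n = (-1 + 57) / 2 = 56/2 = 28.
Check: 28·29/2 = 406. ✓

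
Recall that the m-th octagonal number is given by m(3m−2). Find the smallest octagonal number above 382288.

Solve n(3n−2) > 382288 for integer n.
The largest n with value ≤ 382288 is 357 (since 381633 ≤ 382288 < 383776), so the first above is n = 358, value 383776.

383776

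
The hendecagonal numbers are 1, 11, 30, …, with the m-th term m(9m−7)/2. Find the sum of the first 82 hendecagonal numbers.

830332

Σ i(9i−7)/2 = (9Σi² − 7Σi) / 2 over i = 1..82.
Σi = 3403 and Σi² = 187165.
(9·187165 − 7·3403) / 2 = 1660664/2 = 830332.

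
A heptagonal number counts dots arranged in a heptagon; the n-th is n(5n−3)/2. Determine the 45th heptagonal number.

4995

45·(5·45 − 3)/2 = 45·222/2 = 45·111 = 4995.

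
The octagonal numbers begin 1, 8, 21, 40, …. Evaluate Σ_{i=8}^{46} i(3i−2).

Σ i(3i−2) = 3Σi² − 2Σi over i = 8..46.
Σi = 1081 − 28 = 1053 and Σi² = 33511 − 140 = 33371.
3·33371 − 2·1053 = 98007.

98007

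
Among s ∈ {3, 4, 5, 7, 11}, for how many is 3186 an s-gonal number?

2

s = 3: P(3, 79) = 3160 and P(3, 80) = 3240; 3186 is not s-gonal.
s = 4: P(4, 56) = 3136 and P(4, 57) = 3249; 3186 is not s-gonal.
s = 5: P(5, 46) = 3151 and P(5, 47) = 3290; 3186 is not s-gonal.
s = 7: P(7, 36) = 3186. ✓
s = 11: P(11, 27) = 3186. ✓
Hits: s ∈ {7, 11} → 2.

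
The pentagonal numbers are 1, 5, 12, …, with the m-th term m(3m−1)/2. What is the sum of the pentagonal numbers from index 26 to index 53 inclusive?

Σ i(3i−1)/2 = (3Σi² − Σi) / 2 over i = 26..53.
Σi = 1431 − 325 = 1106 and Σi² = 51039 − 5525 = 45514.
(3·45514 − 1·1106) / 2 = 135436/2 = 67718.

67718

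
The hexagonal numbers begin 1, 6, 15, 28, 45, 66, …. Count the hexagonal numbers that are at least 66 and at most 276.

The n-th hexagonal number is n(2n−1).
Smallest index with value ≥ 66: n = 6 (giving 66).
Largest index with value ≤ 276: n = 12 (giving 276).
Indices 6 through 12: 7 terms.

7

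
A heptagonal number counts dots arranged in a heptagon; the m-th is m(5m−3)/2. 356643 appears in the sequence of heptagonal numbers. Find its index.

378

Set n(5n−3)/2 = 356643, giving 5n² − 3n − 713286 = 0.
So n = (3 + 3777) / 10 = 3780/10 = 378.
Check: 378·(5·378 − 3)/2 = 356643. ✓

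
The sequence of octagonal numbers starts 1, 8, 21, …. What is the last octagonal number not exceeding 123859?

Solve n(3n−2) ≤ 123859 for integer n.
n = 203 gives 123221 ≤ 123859, while n = 204 gives 124440 > 123859; so the answer is 123221.

123221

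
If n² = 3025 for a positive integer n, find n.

We need n² = 3025, so n = √3025 = 55.
Check: 55² = 3025. ✓

55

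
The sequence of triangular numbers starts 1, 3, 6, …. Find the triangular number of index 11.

66

The 11th triangular number is n(n+1)/2 with n = 11.
11·12/2 = 132/2 = 66.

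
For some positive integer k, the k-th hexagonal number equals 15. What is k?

3

Set n(2n−1) = 15, giving 2n² − n − 15 = 0.
The discriminant is 1 + 8·15 = 121, and √121 = 11.
So n = (1 + 11) / 4 = 12/4 = 3.
Check: 3·(2·3 − 1) = 15. ✓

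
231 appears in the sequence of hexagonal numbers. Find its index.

11

Set n(2n−1) = 231, giving 2n² − n − 231 = 0.
The discriminant is 1 + 8·231 = 1849, and √1849 = 43.
So n = (1 + 43) / 4 = 44/4 = 11.
Check: 11·(2·11 − 1) = 231. ✓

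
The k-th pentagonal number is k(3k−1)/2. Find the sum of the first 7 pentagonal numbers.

Σ i(3i−1)/2 = (3Σi² − Σi) / 2 over i = 1..7.
Σi = 28 and Σi² = 140.
(3·140 − 1·28) / 2 = 392/2 = 196.

196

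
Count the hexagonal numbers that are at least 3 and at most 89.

5

The n-th hexagonal number is n(2n−1).
Smallest index with value ≥ 3: n = 2 (giving 6).
Largest index with value ≤ 89: n = 6 (giving 66).
Indices 2 through 6: 5 terms.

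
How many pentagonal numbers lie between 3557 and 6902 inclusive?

The n-th pentagonal number is n(3n−1)/2.
Smallest index with value ≥ 3557: n = 49 (giving 3577).
Largest index with value ≤ 6902: n = 68 (giving 6902).
Indices 49 through 68: 20 terms.

20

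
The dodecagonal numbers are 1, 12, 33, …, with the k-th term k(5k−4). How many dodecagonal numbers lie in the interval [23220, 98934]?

The n-th dodecagonal number is n(5n−4).
Smallest index with value ≥ 23220: n = 69 (giving 23529).
Largest index with value ≤ 98934: n = 141 (giving 98841).
Indices 69 through 141: 73 terms.

73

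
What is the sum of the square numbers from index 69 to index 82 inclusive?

Σ_{i=69}^{82} i² = 187165 − 107134 = 80031.

80031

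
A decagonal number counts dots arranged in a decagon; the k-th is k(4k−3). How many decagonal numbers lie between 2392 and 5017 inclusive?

The n-th decagonal number is n(4n−3).
Smallest index with value ≥ 2392: n = 25 (giving 2425).
Largest index with value ≤ 5017: n = 35 (giving 4795).
Indices 25 through 35: 11 terms.

11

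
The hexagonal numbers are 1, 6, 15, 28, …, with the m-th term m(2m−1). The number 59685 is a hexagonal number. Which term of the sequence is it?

Set n(2n−1) = 59685, giving 2n² − n − 59685 = 0.
The discriminant is 1 + 8·59685 = 477481, and √477481 = 691.
So n = (1 + 691) / 4 = 692/4 = 173.

173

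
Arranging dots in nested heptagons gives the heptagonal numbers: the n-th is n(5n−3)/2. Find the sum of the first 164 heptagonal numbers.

Σ i(5i−3)/2 = (5Σi² − 3Σi) / 2 over i = 1..164.
Σi = 13530 and Σi² = 1483790.
(5·1483790 − 3·13530) / 2 = 7378360/2 = 3689180.

3689180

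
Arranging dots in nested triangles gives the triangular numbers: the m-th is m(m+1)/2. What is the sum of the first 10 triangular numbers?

Σ i(i+1)/2 = (Σi² + Σi) / 2 over i = 1..10.
Σi = 55 and Σi² = 385.
(1·385 + 1·55) / 2 = 440/2 = 220.

220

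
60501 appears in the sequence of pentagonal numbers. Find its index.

201

Set n(3n−1)/2 = 60501, giving 3n² − n − 121002 = 0.
The discriminant is 1 + 24·60501 = 1452025, and √1452025 = 1205.
So n = (1 + 1205) / 6 = 1206/6 = 201.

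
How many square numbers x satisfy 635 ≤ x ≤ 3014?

The n-th square number is n².
Smallest index with value ≥ 635: n = 26 (giving 676).
Largest index with value ≤ 3014: n = 54 (giving 2916).
Indices 26 through 54: 29 terms.

29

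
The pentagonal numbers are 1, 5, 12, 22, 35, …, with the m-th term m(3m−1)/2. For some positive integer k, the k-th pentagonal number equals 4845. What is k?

Set n(3n−1)/2 = 4845, giving 3n² − n − 9690 = 0.
The discriminant is 1 + 24·4845 = 116281, and √116281 = 341.
So n = (1 + 341) / 6 = 342/6 = 57.
Check: 57·(3·57 − 1)/2 = 4845. ✓

57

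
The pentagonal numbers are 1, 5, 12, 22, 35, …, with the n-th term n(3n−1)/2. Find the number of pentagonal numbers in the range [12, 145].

8

The n-th pentagonal number is n(3n−1)/2.
Smallest index with value ≥ 12: n = 3 (giving 12).
Largest index with value ≤ 145: n = 10 (giving 145).
Indices 3 through 10: 8 terms.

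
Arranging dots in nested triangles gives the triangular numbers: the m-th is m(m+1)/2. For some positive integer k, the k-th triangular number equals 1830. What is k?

60

Set n(n+1)/2 = 1830, giving n² + n − 3660 = 0.
The discriminant is 1 + 8·1830 = 14641, and √14641 = 121.
So n = (-1 + 121) / 2 = 120/2 = 60.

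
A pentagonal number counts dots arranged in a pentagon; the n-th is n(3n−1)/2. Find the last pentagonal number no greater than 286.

Solve n(3n−1)/2 ≤ 286 for integer n.
n = 13 gives 247 ≤ 286, while n = 14 gives 287 > 286; so the answer is 247.

247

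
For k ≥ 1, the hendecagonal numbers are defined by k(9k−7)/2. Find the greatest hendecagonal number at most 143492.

141955

Solve n(9n−7)/2 ≤ 143492 for integer n.
n = 178 gives 141955 ≤ 143492, while n = 179 gives 143558 > 143492; so the answer is 141955.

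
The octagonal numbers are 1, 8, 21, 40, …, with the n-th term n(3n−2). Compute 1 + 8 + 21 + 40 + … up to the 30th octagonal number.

27435

Σ i(3i−2) = 3Σi² − 2Σi over i = 1..30.
Σi = 465 and Σi² = 9455.
3·9455 − 2·465 = 27435.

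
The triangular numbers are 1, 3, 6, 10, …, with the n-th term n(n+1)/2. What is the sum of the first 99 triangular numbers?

Σ i(i+1)/2 = (Σi² + Σi) / 2 over i = 1..99.
Σi = 4950 and Σi² = 328350.
(1·328350 + 1·4950) / 2 = 333300/2 = 166650.

166650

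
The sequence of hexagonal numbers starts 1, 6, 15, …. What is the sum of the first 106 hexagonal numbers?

799611

Σ i(2i−1) = 2Σi² − Σi over i = 1..106.
Σi = 5671 and Σi² = 402641.
2·402641 − 1·5671 = 799611.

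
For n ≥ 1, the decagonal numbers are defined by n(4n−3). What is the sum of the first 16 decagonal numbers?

5576

Σ i(4i−3) = 4Σi² − 3Σi over i = 1..16.
Σi = 136 and Σi² = 1496.
4·1496 − 3·136 = 5576.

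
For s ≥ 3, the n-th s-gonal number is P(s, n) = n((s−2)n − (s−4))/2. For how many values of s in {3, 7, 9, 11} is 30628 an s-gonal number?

1

s = 3: P(3, 247) = 30628. ✓
s = 7: P(7, 110) = 30085 and P(7, 111) = 30636; 30628 is not s-gonal.
s = 9: P(9, 93) = 30039 and P(9, 94) = 30691; 30628 is not s-gonal.
s = 11: P(11, 82) = 29971 and P(11, 83) = 30710; 30628 is not s-gonal.
Hits: s ∈ {3} → 1.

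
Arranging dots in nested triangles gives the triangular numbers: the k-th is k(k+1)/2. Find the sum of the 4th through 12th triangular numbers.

354

Σ i(i+1)/2 = (Σi² + Σi) / 2 over i = 4..12.
Σi = 78 − 6 = 72 and Σi² = 650 − 14 = 636.
(1·636 + 1·72) / 2 = 708/2 = 354.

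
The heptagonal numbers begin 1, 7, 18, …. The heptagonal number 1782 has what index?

Set n(5n−3)/2 = 1782, giving 5n² − 3n − 3564 = 0.
So n = (3 + 267) / 10 = 270/10 = 27.
Check: 27·(5·27 − 3)/2 = 1782. ✓

27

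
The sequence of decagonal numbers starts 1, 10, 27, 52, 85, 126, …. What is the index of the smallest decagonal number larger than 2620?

Solve n(4n−3) > 2620 for integer n.
The largest n with value ≤ 2620 is 25 (since 2425 ≤ 2620 < 2626), so the first above is n = 26, value 2626.

26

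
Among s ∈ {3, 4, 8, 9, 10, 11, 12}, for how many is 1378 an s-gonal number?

s = 3: P(3, 52) = 1378. ✓
s = 4: P(4, 37) = 1369 and P(4, 38) = 1444; 1378 is not s-gonal.
s = 8: P(8, 21) = 1281 and P(8, 22) = 1408; 1378 is not s-gonal.
s = 9: P(9, 20) = 1350 and P(9, 21) = 1491; 1378 is not s-gonal.
s = 10: P(10, 18) = 1242 and P(10, 19) = 1387; 1378 is not s-gonal.
s = 11: P(11, 17) = 1241 and P(11, 18) = 1395; 1378 is not s-gonal.
s = 12: P(12, 17) = 1377 and P(12, 18) = 1548; 1378 is not s-gonal.
Hits: s ∈ {3} → 1.

1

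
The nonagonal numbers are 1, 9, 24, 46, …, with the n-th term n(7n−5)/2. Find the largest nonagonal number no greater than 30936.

30691

Solve n(7n−5)/2 ≤ 30936 for integer n.
n = 94 gives 30691 ≤ 30936, while n = 95 gives 31350 > 30936; so the answer is 30691.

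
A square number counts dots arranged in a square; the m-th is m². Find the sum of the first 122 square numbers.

Σ_{i=1}^{122} i² = 122·123·245/6 = 612745.

612745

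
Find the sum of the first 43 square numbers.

Σ_{i=1}^{43} i² = 43·44·87/6 = 27434.

27434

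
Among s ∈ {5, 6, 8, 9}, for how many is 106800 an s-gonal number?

1

s = 5: P(5, 267) = 106800. ✓
s = 6: P(6, 231) = 106491 and P(6, 232) = 107416; 106800 is not s-gonal.
s = 8: P(8, 189) = 106785 and P(8, 190) = 107920; 106800 is not s-gonal.
s = 9: P(9, 175) = 106750 and P(9, 176) = 107976; 106800 is not s-gonal.
Hits: s ∈ {5} → 1.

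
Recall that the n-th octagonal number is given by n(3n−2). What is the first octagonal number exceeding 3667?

Solve n(3n−2) > 3667 for integer n.
The largest n with value ≤ 3667 is 35 (since 3605 ≤ 3667 < 3816), so the first above is n = 36, value 3816.

3816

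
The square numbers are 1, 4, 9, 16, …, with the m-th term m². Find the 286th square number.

286² = 81796.

81796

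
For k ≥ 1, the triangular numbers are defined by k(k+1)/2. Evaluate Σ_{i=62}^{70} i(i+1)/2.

19929

Σ i(i+1)/2 = (Σi² + Σi) / 2 over i = 62..70.
Σi = 2485 − 1891 = 594 and Σi² = 116795 − 77531 = 39264.
(1·39264 + 1·594) / 2 = 39858/2 = 19929.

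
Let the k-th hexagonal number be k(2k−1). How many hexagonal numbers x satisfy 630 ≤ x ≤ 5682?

The n-th hexagonal number is n(2n−1).
Smallest index with value ≥ 630: n = 18 (giving 630).
Largest index with value ≤ 5682: n = 53 (giving 5565).
Indices 18 through 53: 36 terms.

36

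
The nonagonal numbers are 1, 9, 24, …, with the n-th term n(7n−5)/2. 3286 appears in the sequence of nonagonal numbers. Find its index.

Set n(7n−5)/2 = 3286, giving 7n² − 5n − 6572 = 0.
The discriminant is 25 + 56·3286 = 184041, and √184041 = 429.
So n = (5 + 429) / 14 = 434/14 = 31.

31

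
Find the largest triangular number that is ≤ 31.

Solve n(n+1)/2 ≤ 31 for integer n.
n = 7 gives 28 ≤ 31, while n = 8 gives 36 > 31; so the answer is 28.

28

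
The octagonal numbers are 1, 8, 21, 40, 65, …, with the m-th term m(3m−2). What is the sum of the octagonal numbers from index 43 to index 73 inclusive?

316696

Σ i(3i−2) = 3Σi² − 2Σi over i = 43..73.
Σi = 2701 − 903 = 1798 and Σi² = 132349 − 25585 = 106764.
3·106764 − 2·1798 = 316696.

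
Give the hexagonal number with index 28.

28·(2·28 − 1) = 28·55 = 1540.

1540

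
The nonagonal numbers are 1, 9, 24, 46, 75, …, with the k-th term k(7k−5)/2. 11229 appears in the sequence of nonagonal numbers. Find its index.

57

Set n(7n−5)/2 = 11229, giving 7n² − 5n − 22458 = 0.
The discriminant is 25 + 56·11229 = 628849, and √628849 = 793.
So n = (5 + 793) / 14 = 798/14 = 57.
Check: 57·(7·57 − 5)/2 = 11229. ✓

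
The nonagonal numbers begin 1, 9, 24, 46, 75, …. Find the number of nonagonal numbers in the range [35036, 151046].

108

The n-th nonagonal number is n(7n−5)/2.
Smallest index with value ≥ 35036: n = 101 (giving 35451).
Largest index with value ≤ 151046: n = 208 (giving 150904).
Indices 101 through 208: 108 terms.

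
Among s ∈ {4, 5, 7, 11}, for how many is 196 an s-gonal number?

s = 4: P(4, 14) = 196. ✓
s = 5: P(5, 11) = 176 and P(5, 12) = 210; 196 is not s-gonal.
s = 7: P(7, 9) = 189 and P(7, 10) = 235; 196 is not s-gonal.
s = 11: P(11, 7) = 196. ✓
Hits: s ∈ {4, 11} → 2.

2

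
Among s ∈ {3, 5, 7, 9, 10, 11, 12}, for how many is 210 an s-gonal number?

s = 3: P(3, 20) = 210. ✓
s = 5: P(5, 12) = 210. ✓
s = 7: P(7, 9) = 189 and P(7, 10) = 235; 210 is not s-gonal.
s = 9: P(9, 8) = 204 and P(9, 9) = 261; 210 is not s-gonal.
s = 10: P(10, 7) = 175 and P(10, 8) = 232; 210 is not s-gonal.
s = 11: P(11, 7) = 196 and P(11, 8) = 260; 210 is not s-gonal.
s = 12: P(12, 6) = 156 and P(12, 7) = 217; 210 is not s-gonal.
Hits: s ∈ {3, 5} → 2.

2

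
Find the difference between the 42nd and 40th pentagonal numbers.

42·(3·42 − 1)/2 = 2625 and 40·(3·40 − 1)/2 = 2380.
Difference: 2625 − 2380 = 245.

245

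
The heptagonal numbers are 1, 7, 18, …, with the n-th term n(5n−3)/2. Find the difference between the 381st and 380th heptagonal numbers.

Consecutive heptagonal numbers differ by 5n − 4: here 5·381 − 4 = 1901.

1901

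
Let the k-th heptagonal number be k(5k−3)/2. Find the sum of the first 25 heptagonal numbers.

Σ i(5i−3)/2 = (5Σi² − 3Σi) / 2 over i = 1..25.
Σi = 325 and Σi² = 5525.
(5·5525 − 3·325) / 2 = 26650/2 = 13325.

13325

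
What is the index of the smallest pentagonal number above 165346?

333

Solve n(3n−1)/2 > 165346 for integer n.
The largest n with value ≤ 165346 is 332 (since 165170 ≤ 165346 < 166167), so the first above is n = 333, value 166167.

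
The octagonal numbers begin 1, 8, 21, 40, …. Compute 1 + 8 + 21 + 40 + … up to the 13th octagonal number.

2275

Σ i(3i−2) = 3Σi² − 2Σi over i = 1..13.
Σi = 91 and Σi² = 819.
3·819 − 2·91 = 2275.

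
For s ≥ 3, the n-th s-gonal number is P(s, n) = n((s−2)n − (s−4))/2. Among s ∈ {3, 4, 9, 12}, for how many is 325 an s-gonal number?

2

s = 3: P(3, 25) = 325. ✓
s = 4: P(4, 18) = 324 and P(4, 19) = 361; 325 is not s-gonal.
s = 9: P(9, 10) = 325. ✓
s = 12: P(12, 8) = 288 and P(12, 9) = 369; 325 is not s-gonal.
Hits: s ∈ {3, 9} → 2.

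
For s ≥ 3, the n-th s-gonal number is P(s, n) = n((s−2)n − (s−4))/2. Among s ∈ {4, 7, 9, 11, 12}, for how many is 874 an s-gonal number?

1

s = 4: P(4, 29) = 841 and P(4, 30) = 900; 874 is not s-gonal.
s = 7: P(7, 19) = 874. ✓
s = 9: P(9, 16) = 856 and P(9, 17) = 969; 874 is not s-gonal.
s = 11: P(11, 14) = 833 and P(11, 15) = 960; 874 is not s-gonal.
s = 12: P(12, 13) = 793 and P(12, 14) = 924; 874 is not s-gonal.
Hits: s ∈ {7} → 1.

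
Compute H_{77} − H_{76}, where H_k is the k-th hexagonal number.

305

Consecutive hexagonal numbers differ by 4n − 3: here 4·77 − 3 = 305.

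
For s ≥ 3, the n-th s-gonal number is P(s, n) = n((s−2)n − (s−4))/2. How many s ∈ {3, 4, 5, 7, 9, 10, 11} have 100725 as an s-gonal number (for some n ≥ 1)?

s = 3: P(3, 448) = 100576 and P(3, 449) = 101025; 100725 is not s-gonal.
s = 4: P(4, 317) = 100489 and P(4, 318) = 101124; 100725 is not s-gonal.
s = 5: P(5, 259) = 100492 and P(5, 260) = 101270; 100725 is not s-gonal.
s = 7: P(7, 201) = 100701 and P(7, 202) = 101707; 100725 is not s-gonal.
s = 9: P(9, 170) = 100725. ✓
s = 10: P(10, 159) = 100647 and P(10, 160) = 101920; 100725 is not s-gonal.
s = 11: P(11, 150) = 100725. ✓
Hits: s ∈ {9, 11} → 2.

2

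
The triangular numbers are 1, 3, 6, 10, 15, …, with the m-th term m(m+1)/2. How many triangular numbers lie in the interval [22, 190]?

The n-th triangular number is n(n+1)/2.
Smallest index with value ≥ 22: n = 7 (giving 28).
Largest index with value ≤ 190: n = 19 (giving 190).
Indices 7 through 19: 13 terms.

13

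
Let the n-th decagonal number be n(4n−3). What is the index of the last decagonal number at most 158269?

199

Solve n(4n−3) ≤ 158269 for integer n.
n = 199 gives 157807 ≤ 158269, while n = 200 gives 159400 > 158269; so the answer is index 199.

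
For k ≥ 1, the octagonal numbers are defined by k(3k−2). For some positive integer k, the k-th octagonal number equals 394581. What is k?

363

Set n(3n−2) = 394581, giving 3n² − 2n − 394581 = 0.
The discriminant is 4 + 12·394581 = 4734976, and √4734976 = 2176.
So n = (2 + 2176) / 6 = 2178/6 = 363.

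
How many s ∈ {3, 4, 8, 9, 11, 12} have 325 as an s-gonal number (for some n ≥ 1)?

2

s = 3: P(3, 25) = 325. ✓
s = 4: P(4, 18) = 324 and P(4, 19) = 361; 325 is not s-gonal.
s = 8: P(8, 10) = 280 and P(8, 11) = 341; 325 is not s-gonal.
s = 9: P(9, 10) = 325. ✓
s = 11: P(11, 8) = 260 and P(11, 9) = 333; 325 is not s-gonal.
s = 12: P(12, 8) = 288 and P(12, 9) = 369; 325 is not s-gonal.
Hits: s ∈ {3, 9} → 2.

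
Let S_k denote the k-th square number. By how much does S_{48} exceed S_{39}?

783

48² = 2304 and 39² = 1521.
Difference: 2304 − 1521 = 783.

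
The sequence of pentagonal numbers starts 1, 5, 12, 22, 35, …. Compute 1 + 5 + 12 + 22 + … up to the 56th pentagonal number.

Σ i(3i−1)/2 = (3Σi² − Σi) / 2 over i = 1..56.
Σi = 1596 and Σi² = 60116.
(3·60116 − 1·1596) / 2 = 178752/2 = 89376.

89376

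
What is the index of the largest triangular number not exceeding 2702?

73

Solve n(n+1)/2 ≤ 2702 for integer n.
n = 73 gives 2701 ≤ 2702, while n = 74 gives 2775 > 2702; so the answer is index 73.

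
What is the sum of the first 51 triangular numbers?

23426

Σ i(i+1)/2 = (Σi² + Σi) / 2 over i = 1..51.
Σi = 1326 and Σi² = 45526.
(1·45526 + 1·1326) / 2 = 46852/2 = 23426.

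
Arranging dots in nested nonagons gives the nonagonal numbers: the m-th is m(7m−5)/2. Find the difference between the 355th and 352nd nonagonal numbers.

355·(7·355 − 5)/2 = 440200 and 352·(7·352 − 5)/2 = 432784.
Difference: 440200 − 432784 = 7416.

7416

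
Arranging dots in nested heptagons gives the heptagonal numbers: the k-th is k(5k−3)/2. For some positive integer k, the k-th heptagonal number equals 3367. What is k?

37

Set n(5n−3)/2 = 3367, giving 5n² − 3n − 6734 = 0.
The discriminant is 9 + 40·3367 = 134689, and √134689 = 367.
So n = (3 + 367) / 10 = 370/10 = 37.
Check: 37·(5·37 − 3)/2 = 3367. ✓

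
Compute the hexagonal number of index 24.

The 24th hexagonal number is n(2n−1) with n = 24.
24·(2·24 − 1) = 24·47 = 1128.

1128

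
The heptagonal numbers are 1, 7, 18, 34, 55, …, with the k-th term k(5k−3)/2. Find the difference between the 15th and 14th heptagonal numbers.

Consecutive heptagonal numbers differ by 5n − 4: here 5·15 − 4 = 71.

71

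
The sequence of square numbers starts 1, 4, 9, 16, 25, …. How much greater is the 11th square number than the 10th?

n² − (n−1)² = 2n − 1, so 11² − 10² = 2·11 − 1 = 21.

21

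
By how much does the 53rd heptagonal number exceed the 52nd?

261

Consecutive heptagonal numbers differ by 5n − 4: here 5·53 − 4 = 261.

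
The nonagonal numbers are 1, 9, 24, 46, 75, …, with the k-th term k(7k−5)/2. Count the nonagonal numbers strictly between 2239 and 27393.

The n-th nonagonal number is n(7n−5)/2.
Smallest index with value > 2239: n = 26 (giving 2301).
Largest index with value < 27393: n = 88 (giving 26884).
Indices 26 through 88: 63 terms.

63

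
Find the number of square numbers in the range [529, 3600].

The n-th square number is n².
Smallest index with value ≥ 529: n = 23 (giving 529).
Largest index with value ≤ 3600: n = 60 (giving 3600).
Indices 23 through 60: 38 terms.

38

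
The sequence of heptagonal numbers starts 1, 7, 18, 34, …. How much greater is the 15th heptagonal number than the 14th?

71

Consecutive heptagonal numbers differ by 5n − 4: here 5·15 − 4 = 71.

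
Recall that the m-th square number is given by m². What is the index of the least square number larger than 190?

Solve n² > 190 for integer n.
The largest n with value ≤ 190 is 13 (since 169 ≤ 190 < 196), so the first above is n = 14, value 196.

14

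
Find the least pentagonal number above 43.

Solve n(3n−1)/2 > 43 for integer n.
The largest n with value ≤ 43 is 5 (since 35 ≤ 43 < 51), so the first above is n = 6, value 51.

51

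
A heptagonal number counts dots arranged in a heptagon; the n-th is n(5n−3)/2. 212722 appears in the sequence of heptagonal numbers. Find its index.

292

Set n(5n−3)/2 = 212722, giving 5n² − 3n − 425444 = 0.
So n = (3 + 2917) / 10 = 2920/10 = 292.
Check: 292·(5·292 − 3)/2 = 212722. ✓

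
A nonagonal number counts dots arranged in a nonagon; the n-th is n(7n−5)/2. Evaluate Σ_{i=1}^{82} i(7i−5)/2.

646570

Σ i(7i−5)/2 = (7Σi² − 5Σi) / 2 over i = 1..82.
Σi = 3403 and Σi² = 187165.
(7·187165 − 5·3403) / 2 = 1293140/2 = 646570.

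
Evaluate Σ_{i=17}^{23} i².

2828

Σ_{i=17}^{23} i² = 4324 − 1496 = 2828.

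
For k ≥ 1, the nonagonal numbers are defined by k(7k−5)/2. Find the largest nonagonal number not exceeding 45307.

Solve n(7n−5)/2 ≤ 45307 for integer n.
n = 114 gives 45201 ≤ 45307, while n = 115 gives 46000 > 45307; so the answer is 45201.

45201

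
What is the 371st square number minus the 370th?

n² − (n−1)² = 2n − 1, so 371² − 370² = 2·371 − 1 = 741.

741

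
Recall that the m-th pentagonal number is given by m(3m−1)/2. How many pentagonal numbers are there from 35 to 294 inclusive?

The n-th pentagonal number is n(3n−1)/2.
Smallest index with value ≥ 35: n = 5 (giving 35).
Largest index with value ≤ 294: n = 14 (giving 287).
Indices 5 through 14: 10 terms.

10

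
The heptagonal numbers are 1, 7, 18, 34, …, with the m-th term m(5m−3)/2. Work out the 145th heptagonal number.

52345

The 145th heptagonal number is n(5n−3)/2 with n = 145.
145·(5·145 − 3)/2 = 145·722/2 = 145·361 = 52345.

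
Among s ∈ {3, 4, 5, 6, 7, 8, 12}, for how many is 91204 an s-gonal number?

1

s = 3: P(3, 426) = 90951 and P(3, 427) = 91378; 91204 is not s-gonal.
s = 4: P(4, 302) = 91204. ✓
s = 5: P(5, 246) = 90651 and P(5, 247) = 91390; 91204 is not s-gonal.
s = 6: P(6, 213) = 90525 and P(6, 214) = 91378; 91204 is not s-gonal.
s = 7: P(7, 191) = 90916 and P(7, 192) = 91872; 91204 is not s-gonal.
s = 8: P(8, 174) = 90480 and P(8, 175) = 91525; 91204 is not s-gonal.
s = 12: P(12, 135) = 90585 and P(12, 136) = 91936; 91204 is not s-gonal.
Hits: s ∈ {4} → 1.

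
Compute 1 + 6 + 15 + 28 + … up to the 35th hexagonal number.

29190

Σ i(2i−1) = 2Σi² − Σi over i = 1..35.
Σi = 630 and Σi² = 14910.
2·14910 − 1·630 = 29190.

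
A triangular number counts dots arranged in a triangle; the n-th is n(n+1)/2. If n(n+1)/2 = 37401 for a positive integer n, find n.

Set n(n+1)/2 = 37401, giving n² + n − 74802 = 0.
The discriminant is 1 + 8·37401 = 299209, and √299209 = 547.
So n = (-1 + 547) / 2 = 546/2 = 273.

273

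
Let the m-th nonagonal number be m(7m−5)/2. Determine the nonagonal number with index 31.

The 31st nonagonal number is n(7n−5)/2 with n = 31.
31·(7·31 − 5)/2 = 31·212/2 = 31·106 = 3286.

3286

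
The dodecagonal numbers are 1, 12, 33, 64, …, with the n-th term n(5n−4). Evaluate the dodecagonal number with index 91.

The 91st dodecagonal number is n(5n−4) with n = 91.
91·(5·91 − 4) = 91·451 = 41041.

41041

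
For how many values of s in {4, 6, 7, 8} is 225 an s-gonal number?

2

s = 4: P(4, 15) = 225. ✓
s = 6: P(6, 10) = 190 and P(6, 11) = 231; 225 is not s-gonal.
s = 7: P(7, 9) = 189 and P(7, 10) = 235; 225 is not s-gonal.
s = 8: P(8, 9) = 225. ✓
Hits: s ∈ {4, 8} → 2.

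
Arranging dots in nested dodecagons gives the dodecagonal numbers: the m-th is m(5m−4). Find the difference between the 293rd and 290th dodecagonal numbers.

8733

293·(5·293 − 4) = 428073 and 290·(5·290 − 4) = 419340.
Difference: 428073 − 419340 = 8733.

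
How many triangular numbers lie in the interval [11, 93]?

The n-th triangular number is n(n+1)/2.
Smallest index with value ≥ 11: n = 5 (giving 15).
Largest index with value ≤ 93: n = 13 (giving 91).
Indices 5 through 13: 9 terms.

9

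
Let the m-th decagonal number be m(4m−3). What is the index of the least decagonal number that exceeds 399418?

317

Solve n(4n−3) > 399418 for integer n.
The largest n with value ≤ 399418 is 316 (since 398476 ≤ 399418 < 401005), so the first above is n = 317, value 401005.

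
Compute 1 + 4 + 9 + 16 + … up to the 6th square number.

91

Σ_{i=1}^{6} i² = 6·7·13/6 = 91.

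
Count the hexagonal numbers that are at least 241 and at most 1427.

15

The n-th hexagonal number is n(2n−1).
Smallest index with value ≥ 241: n = 12 (giving 276).
Largest index with value ≤ 1427: n = 26 (giving 1326).
Indices 12 through 26: 15 terms.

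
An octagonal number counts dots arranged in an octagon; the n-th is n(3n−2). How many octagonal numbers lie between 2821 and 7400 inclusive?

20

The n-th octagonal number is n(3n−2).
Smallest index with value ≥ 2821: n = 31 (giving 2821).
Largest index with value ≤ 7400: n = 50 (giving 7400).
Indices 31 through 50: 20 terms.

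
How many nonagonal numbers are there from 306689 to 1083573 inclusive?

The n-th nonagonal number is n(7n−5)/2.
Smallest index with value ≥ 306689: n = 297 (giving 307989).
Largest index with value ≤ 1083573: n = 556 (giving 1080586).
Indices 297 through 556: 260 terms.

260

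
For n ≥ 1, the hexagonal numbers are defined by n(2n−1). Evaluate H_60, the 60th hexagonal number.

60·(2·60 − 1) = 60·119 = 7140.

7140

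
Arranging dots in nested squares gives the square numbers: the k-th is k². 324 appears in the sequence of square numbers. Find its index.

18

We need n² = 324, so n = √324 = 18.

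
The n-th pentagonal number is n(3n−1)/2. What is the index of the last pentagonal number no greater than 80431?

231

Solve n(3n−1)/2 ≤ 80431 for integer n.
n = 231 gives 79926 ≤ 80431, while n = 232 gives 80620 > 80431; so the answer is index 231.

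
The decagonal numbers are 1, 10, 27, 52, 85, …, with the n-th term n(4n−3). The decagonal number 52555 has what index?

Set n(4n−3) = 52555, giving 4n² − 3n − 52555 = 0.
So n = (3 + 917) / 8 = 920/8 = 115.
Check: 115·(4·115 − 3) = 52555. ✓

115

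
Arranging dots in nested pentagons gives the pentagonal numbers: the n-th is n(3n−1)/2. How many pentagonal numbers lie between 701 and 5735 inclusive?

The n-th pentagonal number is n(3n−1)/2.
Smallest index with value ≥ 701: n = 22 (giving 715).
Largest index with value ≤ 5735: n = 62 (giving 5735).
Indices 22 through 62: 41 terms.

41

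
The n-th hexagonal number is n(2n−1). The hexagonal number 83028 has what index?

Set n(2n−1) = 83028, giving 2n² − n − 83028 = 0.
The discriminant is 1 + 8·83028 = 664225, and √664225 = 815.
So n = (1 + 815) / 4 = 816/4 = 204.
Check: 204·(2·204 − 1) = 83028. ✓

204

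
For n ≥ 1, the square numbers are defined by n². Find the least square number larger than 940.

Solve n² > 940 for integer n.
The largest n with value ≤ 940 is 30 (since 900 ≤ 940 < 961), so the first above is n = 31, value 961.

961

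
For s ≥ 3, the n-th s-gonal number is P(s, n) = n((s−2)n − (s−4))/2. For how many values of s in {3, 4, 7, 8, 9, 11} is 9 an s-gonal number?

2

s = 3: P(3, 3) = 6 and P(3, 4) = 10; 9 is not s-gonal.
s = 4: P(4, 3) = 9. ✓
s = 7: P(7, 2) = 7 and P(7, 3) = 18; 9 is not s-gonal.
s = 8: P(8, 2) = 8 and P(8, 3) = 21; 9 is not s-gonal.
s = 9: P(9, 2) = 9. ✓
s = 11: P(11, 1) = 1 and P(11, 2) = 11; 9 is not s-gonal.
Hits: s ∈ {4, 9} → 2.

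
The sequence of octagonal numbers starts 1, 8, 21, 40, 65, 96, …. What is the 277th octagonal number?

The 277th octagonal number is n(3n−2) with n = 277.
277·(3·277 − 2) = 277·829 = 229633.

229633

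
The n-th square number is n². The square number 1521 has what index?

39

We need n² = 1521, so n = √1521 = 39.
Check: 39² = 1521. ✓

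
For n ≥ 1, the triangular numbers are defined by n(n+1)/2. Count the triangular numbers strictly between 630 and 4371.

The n-th triangular number is n(n+1)/2.
Smallest index with value > 630: n = 36 (giving 666).
Largest index with value < 4371: n = 92 (giving 4278).
Indices 36 through 92: 57 terms.

57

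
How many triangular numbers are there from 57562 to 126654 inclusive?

The n-th triangular number is n(n+1)/2.
Smallest index with value ≥ 57562: n = 339 (giving 57630).
Largest index with value ≤ 126654: n = 502 (giving 126253).
Indices 339 through 502: 164 terms.

164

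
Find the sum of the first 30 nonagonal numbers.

31930

Σ i(7i−5)/2 = (7Σi² − 5Σi) / 2 over i = 1..30.
Σi = 465 and Σi² = 9455.
(7·9455 − 5·465) / 2 = 63860/2 = 31930.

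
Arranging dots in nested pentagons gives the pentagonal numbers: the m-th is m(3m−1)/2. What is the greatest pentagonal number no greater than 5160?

5017

Solve n(3n−1)/2 ≤ 5160 for integer n.
n = 58 gives 5017 ≤ 5160, while n = 59 gives 5192 > 5160; so the answer is 5017.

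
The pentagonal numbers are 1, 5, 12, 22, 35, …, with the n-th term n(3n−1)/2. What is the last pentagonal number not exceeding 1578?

1520

Solve n(3n−1)/2 ≤ 1578 for integer n.
n = 32 gives 1520 ≤ 1578, while n = 33 gives 1617 > 1578; so the answer is 1520.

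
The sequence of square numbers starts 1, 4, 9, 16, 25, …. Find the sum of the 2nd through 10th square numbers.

Σ_{i=2}^{10} i² = 385 − 1 = 384.

384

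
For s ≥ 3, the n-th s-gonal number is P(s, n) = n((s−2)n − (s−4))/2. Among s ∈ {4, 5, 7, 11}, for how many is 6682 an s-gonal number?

s = 4: P(4, 81) = 6561 and P(4, 82) = 6724; 6682 is not s-gonal.
s = 5: P(5, 66) = 6501 and P(5, 67) = 6700; 6682 is not s-gonal.
s = 7: P(7, 52) = 6682. ✓
s = 11: P(11, 38) = 6365 and P(11, 39) = 6708; 6682 is not s-gonal.
Hits: s ∈ {7} → 1.

1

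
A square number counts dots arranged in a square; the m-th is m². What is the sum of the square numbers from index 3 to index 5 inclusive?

Σ_{i=3}^{5} i² = 55 − 5 = 50.

50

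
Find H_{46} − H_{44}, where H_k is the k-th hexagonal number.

358

46·(2·46 − 1) = 4186 and 44·(2·44 − 1) = 3828.
Difference: 4186 − 3828 = 358.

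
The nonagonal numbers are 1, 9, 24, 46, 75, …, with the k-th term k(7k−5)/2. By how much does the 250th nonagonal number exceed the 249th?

1744

Consecutive nonagonal numbers differ by 7n − 6: here 7·250 − 6 = 1744.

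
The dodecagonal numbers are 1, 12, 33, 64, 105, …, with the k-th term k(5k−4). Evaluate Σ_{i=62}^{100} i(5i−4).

Σ i(5i−4) = 5Σi² − 4Σi over i = 62..100.
Σi = 5050 − 1891 = 3159 and Σi² = 338350 − 77531 = 260819.
5·260819 − 4·3159 = 1291459.

1291459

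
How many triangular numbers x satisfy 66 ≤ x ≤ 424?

18

The n-th triangular number is n(n+1)/2.
Smallest index with value ≥ 66: n = 11 (giving 66).
Largest index with value ≤ 424: n = 28 (giving 406).
Indices 11 through 28: 18 terms.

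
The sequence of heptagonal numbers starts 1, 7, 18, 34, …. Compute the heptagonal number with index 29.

The 29th heptagonal number is n(5n−3)/2 with n = 29.
29·(5·29 − 3)/2 = 29·142/2 = 29·71 = 2059.

2059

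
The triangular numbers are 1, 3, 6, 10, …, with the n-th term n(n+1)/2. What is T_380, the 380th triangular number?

The 380th triangular number is n(n+1)/2 with n = 380.
380·381/2 = 144780/2 = 72390.

72390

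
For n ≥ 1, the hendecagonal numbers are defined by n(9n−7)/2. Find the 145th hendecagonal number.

94105

The 145th hendecagonal number is n(9n−7)/2 with n = 145.
145·(9·145 − 7)/2 = 145·1298/2 = 145·649 = 94105.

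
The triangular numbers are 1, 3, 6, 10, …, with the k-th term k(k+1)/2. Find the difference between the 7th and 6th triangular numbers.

Consecutive triangular numbers differ by n: T_{7} − T_{6} = 7.

7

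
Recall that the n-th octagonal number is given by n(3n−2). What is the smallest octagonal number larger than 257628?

258720

Solve n(3n−2) > 257628 for integer n.
The largest n with value ≤ 257628 is 293 (since 256961 ≤ 257628 < 258720), so the first above is n = 294, value 258720.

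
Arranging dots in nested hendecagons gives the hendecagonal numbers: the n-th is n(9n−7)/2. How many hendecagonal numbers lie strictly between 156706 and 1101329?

The n-th hendecagonal number is n(9n−7)/2.
Smallest index with value > 156706: n = 188 (giving 158390).
Largest index with value < 1101329: n = 495 (giving 1100880).
Indices 188 through 495: 308 terms.

308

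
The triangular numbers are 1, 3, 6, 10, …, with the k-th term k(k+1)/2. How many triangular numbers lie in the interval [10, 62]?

The n-th triangular number is n(n+1)/2.
Smallest index with value ≥ 10: n = 4 (giving 10).
Largest index with value ≤ 62: n = 10 (giving 55).
Indices 4 through 10: 7 terms.

7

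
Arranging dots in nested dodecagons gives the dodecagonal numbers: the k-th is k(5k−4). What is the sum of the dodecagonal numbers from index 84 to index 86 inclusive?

Σ i(5i−4) = 5Σi² − 4Σi over i = 84..86.
Σi = 3741 − 3486 = 255 and Σi² = 215731 − 194054 = 21677.
5·21677 − 4·255 = 107365.

107365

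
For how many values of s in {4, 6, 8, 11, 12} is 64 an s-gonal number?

s = 4: P(4, 8) = 64. ✓
s = 6: P(6, 5) = 45 and P(6, 6) = 66; 64 is not s-gonal.
s = 8: P(8, 4) = 40 and P(8, 5) = 65; 64 is not s-gonal.
s = 11: P(11, 4) = 58 and P(11, 5) = 95; 64 is not s-gonal.
s = 12: P(12, 4) = 64. ✓
Hits: s ∈ {4, 12} → 2.

2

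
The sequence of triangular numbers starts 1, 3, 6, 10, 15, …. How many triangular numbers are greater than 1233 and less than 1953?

12

The n-th triangular number is n(n+1)/2.
Smallest index with value > 1233: n = 50 (giving 1275).
Largest index with value < 1953: n = 61 (giving 1891).
Indices 50 through 61: 12 terms.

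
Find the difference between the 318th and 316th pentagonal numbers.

1901

318·(3·318 − 1)/2 = 151527 and 316·(3·316 − 1)/2 = 149626.
Difference: 151527 − 149626 = 1901.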